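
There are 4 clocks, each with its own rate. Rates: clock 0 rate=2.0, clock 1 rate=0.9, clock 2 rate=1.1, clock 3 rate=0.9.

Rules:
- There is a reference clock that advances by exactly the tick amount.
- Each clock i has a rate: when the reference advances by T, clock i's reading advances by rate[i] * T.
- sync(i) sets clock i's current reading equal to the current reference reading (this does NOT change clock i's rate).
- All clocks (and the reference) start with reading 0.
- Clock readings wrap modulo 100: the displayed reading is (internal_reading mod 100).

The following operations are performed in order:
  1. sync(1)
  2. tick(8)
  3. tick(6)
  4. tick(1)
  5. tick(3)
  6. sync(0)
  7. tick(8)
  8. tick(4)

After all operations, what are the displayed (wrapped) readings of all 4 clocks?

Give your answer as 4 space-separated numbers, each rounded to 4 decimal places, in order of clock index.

After op 1 sync(1): ref=0.0000 raw=[0.0000 0.0000 0.0000 0.0000]
After op 2 tick(8): ref=8.0000 raw=[16.0000 7.2000 8.8000 7.2000]
After op 3 tick(6): ref=14.0000 raw=[28.0000 12.6000 15.4000 12.6000]
After op 4 tick(1): ref=15.0000 raw=[30.0000 13.5000 16.5000 13.5000]
After op 5 tick(3): ref=18.0000 raw=[36.0000 16.2000 19.8000 16.2000]
After op 6 sync(0): ref=18.0000 raw=[18.0000 16.2000 19.8000 16.2000]
After op 7 tick(8): ref=26.0000 raw=[34.0000 23.4000 28.6000 23.4000]
After op 8 tick(4): ref=30.0000 raw=[42.0000 27.0000 33.0000 27.0000]
Wrap final raw readings (mod 100): 42.0000 mod 100 = 42.0000; 27.0000 mod 100 = 27.0000; 33.0000 mod 100 = 33.0000; 27.0000 mod 100 = 27.0000

Answer: 42.0000 27.0000 33.0000 27.0000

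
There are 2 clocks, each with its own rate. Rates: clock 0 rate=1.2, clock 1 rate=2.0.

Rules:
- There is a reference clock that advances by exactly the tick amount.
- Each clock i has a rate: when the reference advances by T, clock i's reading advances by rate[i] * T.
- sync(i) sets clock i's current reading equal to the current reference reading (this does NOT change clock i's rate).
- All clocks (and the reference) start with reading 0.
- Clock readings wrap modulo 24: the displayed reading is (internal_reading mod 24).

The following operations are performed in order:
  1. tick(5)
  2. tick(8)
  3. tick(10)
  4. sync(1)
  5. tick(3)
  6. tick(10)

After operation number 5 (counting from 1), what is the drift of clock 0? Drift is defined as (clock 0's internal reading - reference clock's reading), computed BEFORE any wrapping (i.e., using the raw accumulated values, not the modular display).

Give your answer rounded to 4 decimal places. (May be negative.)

After op 1 tick(5): ref=5.0000 raw=[6.0000 10.0000]
After op 2 tick(8): ref=13.0000 raw=[15.6000 26.0000]
After op 3 tick(10): ref=23.0000 raw=[27.6000 46.0000]
After op 4 sync(1): ref=23.0000 raw=[27.6000 23.0000]
After op 5 tick(3): ref=26.0000 raw=[31.2000 29.0000]
Drift of clock 0 after op 5: 31.2000 - 26.0000 = 5.2000

Answer: 5.2000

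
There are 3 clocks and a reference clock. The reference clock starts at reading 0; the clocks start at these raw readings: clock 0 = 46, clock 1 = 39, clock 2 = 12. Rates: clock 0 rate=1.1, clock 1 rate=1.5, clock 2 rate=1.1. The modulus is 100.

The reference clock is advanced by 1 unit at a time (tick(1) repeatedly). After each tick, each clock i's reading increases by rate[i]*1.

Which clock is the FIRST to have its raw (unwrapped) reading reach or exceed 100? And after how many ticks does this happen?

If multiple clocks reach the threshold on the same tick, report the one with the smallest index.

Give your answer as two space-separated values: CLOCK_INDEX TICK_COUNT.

clock 0: start=46, rate=1.1, needs 100-46 = 54; ticks = ceil(54/1.1) = ceil(49.0909) = 50; reading at tick 50 = 46 + 1.1*50 = 101.0000
clock 1: start=39, rate=1.5, needs 100-39 = 61; ticks = ceil(61/1.5) = ceil(40.6667) = 41; reading at tick 41 = 39 + 1.5*41 = 100.5000
clock 2: start=12, rate=1.1, needs 100-12 = 88; ticks = ceil(88/1.1) = ceil(80.0000) = 80; reading at tick 80 = 12 + 1.1*80 = 100.0000
Minimum tick count = 41; winners = [1]; smallest index = 1

Answer: 1 41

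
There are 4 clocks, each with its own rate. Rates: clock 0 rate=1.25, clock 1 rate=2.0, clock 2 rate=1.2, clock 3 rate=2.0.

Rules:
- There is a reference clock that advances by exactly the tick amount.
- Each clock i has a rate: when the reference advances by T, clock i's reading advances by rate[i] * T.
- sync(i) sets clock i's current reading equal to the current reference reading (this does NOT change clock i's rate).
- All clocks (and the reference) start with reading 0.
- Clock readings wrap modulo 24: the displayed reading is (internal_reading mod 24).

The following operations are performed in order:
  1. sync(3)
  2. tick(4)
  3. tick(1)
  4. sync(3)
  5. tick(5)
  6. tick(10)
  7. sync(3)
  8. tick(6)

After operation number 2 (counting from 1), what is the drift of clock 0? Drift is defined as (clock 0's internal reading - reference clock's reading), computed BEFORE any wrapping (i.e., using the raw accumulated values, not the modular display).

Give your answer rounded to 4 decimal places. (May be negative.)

After op 1 sync(3): ref=0.0000 raw=[0.0000 0.0000 0.0000 0.0000]
After op 2 tick(4): ref=4.0000 raw=[5.0000 8.0000 4.8000 8.0000]
Drift of clock 0 after op 2: 5.0000 - 4.0000 = 1.0000

Answer: 1.0000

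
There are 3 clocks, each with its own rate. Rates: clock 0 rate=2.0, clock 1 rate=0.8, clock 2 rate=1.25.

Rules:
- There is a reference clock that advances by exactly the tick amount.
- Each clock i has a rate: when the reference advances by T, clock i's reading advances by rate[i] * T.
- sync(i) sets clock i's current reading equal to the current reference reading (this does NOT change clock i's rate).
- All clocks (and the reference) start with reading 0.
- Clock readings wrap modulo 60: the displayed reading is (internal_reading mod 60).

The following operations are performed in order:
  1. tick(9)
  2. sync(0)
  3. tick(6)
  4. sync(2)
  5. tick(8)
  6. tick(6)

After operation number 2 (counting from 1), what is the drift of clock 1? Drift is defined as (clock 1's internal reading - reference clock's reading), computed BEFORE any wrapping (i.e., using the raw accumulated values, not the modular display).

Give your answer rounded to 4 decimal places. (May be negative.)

Answer: -1.8000

Derivation:
After op 1 tick(9): ref=9.0000 raw=[18.0000 7.2000 11.2500]
After op 2 sync(0): ref=9.0000 raw=[9.0000 7.2000 11.2500]
Drift of clock 1 after op 2: 7.2000 - 9.0000 = -1.8000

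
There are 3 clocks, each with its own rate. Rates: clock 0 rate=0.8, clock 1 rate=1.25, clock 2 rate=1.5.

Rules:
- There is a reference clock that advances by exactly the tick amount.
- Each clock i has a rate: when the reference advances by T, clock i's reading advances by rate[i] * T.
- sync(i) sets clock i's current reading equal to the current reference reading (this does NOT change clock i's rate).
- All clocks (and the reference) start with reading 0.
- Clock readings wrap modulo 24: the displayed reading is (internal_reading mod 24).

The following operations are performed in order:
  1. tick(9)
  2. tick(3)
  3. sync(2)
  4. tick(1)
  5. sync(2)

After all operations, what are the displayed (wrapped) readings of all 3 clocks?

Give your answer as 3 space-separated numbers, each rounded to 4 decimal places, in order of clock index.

Answer: 10.4000 16.2500 13.0000

Derivation:
After op 1 tick(9): ref=9.0000 raw=[7.2000 11.2500 13.5000]
After op 2 tick(3): ref=12.0000 raw=[9.6000 15.0000 18.0000]
After op 3 sync(2): ref=12.0000 raw=[9.6000 15.0000 12.0000]
After op 4 tick(1): ref=13.0000 raw=[10.4000 16.2500 13.5000]
After op 5 sync(2): ref=13.0000 raw=[10.4000 16.2500 13.0000]
Wrap final raw readings (mod 24): 10.4000 mod 24 = 10.4000; 16.2500 mod 24 = 16.2500; 13.0000 mod 24 = 13.0000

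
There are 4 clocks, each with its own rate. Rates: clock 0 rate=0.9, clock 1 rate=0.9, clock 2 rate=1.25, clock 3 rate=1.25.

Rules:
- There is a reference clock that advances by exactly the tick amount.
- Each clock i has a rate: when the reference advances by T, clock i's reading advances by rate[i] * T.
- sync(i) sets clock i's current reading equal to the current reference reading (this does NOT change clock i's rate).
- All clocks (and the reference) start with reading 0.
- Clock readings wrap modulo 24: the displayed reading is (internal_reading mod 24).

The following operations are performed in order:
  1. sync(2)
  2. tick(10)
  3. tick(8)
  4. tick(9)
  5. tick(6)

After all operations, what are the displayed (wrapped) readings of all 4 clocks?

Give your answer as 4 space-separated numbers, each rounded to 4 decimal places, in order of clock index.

Answer: 5.7000 5.7000 17.2500 17.2500

Derivation:
After op 1 sync(2): ref=0.0000 raw=[0.0000 0.0000 0.0000 0.0000]
After op 2 tick(10): ref=10.0000 raw=[9.0000 9.0000 12.5000 12.5000]
After op 3 tick(8): ref=18.0000 raw=[16.2000 16.2000 22.5000 22.5000]
After op 4 tick(9): ref=27.0000 raw=[24.3000 24.3000 33.7500 33.7500]
After op 5 tick(6): ref=33.0000 raw=[29.7000 29.7000 41.2500 41.2500]
Wrap final raw readings (mod 24): 29.7000 mod 24 = 5.7000; 29.7000 mod 24 = 5.7000; 41.2500 mod 24 = 17.2500; 41.2500 mod 24 = 17.2500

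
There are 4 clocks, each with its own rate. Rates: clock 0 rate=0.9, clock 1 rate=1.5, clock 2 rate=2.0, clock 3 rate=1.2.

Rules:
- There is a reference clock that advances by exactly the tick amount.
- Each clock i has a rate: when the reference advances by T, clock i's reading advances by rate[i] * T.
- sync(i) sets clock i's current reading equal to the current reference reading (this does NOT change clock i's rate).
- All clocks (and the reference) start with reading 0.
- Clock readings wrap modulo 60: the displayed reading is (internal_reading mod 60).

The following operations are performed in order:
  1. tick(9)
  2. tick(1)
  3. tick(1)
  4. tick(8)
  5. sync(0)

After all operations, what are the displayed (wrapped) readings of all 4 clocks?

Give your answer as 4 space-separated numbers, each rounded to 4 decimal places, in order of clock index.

Answer: 19.0000 28.5000 38.0000 22.8000

Derivation:
After op 1 tick(9): ref=9.0000 raw=[8.1000 13.5000 18.0000 10.8000]
After op 2 tick(1): ref=10.0000 raw=[9.0000 15.0000 20.0000 12.0000]
After op 3 tick(1): ref=11.0000 raw=[9.9000 16.5000 22.0000 13.2000]
After op 4 tick(8): ref=19.0000 raw=[17.1000 28.5000 38.0000 22.8000]
After op 5 sync(0): ref=19.0000 raw=[19.0000 28.5000 38.0000 22.8000]
Wrap final raw readings (mod 60): 19.0000 mod 60 = 19.0000; 28.5000 mod 60 = 28.5000; 38.0000 mod 60 = 38.0000; 22.8000 mod 60 = 22.8000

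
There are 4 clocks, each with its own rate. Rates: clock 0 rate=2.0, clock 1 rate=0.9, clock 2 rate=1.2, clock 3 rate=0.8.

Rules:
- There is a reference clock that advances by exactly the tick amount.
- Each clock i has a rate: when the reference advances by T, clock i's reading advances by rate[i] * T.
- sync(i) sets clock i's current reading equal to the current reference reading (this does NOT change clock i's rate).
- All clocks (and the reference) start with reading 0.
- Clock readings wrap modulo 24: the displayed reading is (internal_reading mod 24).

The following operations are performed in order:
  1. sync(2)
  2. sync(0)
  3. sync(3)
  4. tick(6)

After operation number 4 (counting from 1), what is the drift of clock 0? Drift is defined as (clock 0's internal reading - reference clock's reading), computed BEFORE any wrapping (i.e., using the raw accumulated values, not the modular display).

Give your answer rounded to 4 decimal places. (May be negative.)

Answer: 6.0000

Derivation:
After op 1 sync(2): ref=0.0000 raw=[0.0000 0.0000 0.0000 0.0000]
After op 2 sync(0): ref=0.0000 raw=[0.0000 0.0000 0.0000 0.0000]
After op 3 sync(3): ref=0.0000 raw=[0.0000 0.0000 0.0000 0.0000]
After op 4 tick(6): ref=6.0000 raw=[12.0000 5.4000 7.2000 4.8000]
Drift of clock 0 after op 4: 12.0000 - 6.0000 = 6.0000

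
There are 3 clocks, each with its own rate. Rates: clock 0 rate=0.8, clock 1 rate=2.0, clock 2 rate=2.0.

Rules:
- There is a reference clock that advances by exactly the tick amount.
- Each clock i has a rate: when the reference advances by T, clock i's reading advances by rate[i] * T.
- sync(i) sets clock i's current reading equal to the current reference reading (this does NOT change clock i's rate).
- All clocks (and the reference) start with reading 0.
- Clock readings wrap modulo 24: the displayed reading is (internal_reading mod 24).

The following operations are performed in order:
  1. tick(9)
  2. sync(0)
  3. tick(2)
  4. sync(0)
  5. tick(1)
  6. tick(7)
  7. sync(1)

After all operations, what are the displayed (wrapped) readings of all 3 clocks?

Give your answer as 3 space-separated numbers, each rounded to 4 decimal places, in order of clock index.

After op 1 tick(9): ref=9.0000 raw=[7.2000 18.0000 18.0000]
After op 2 sync(0): ref=9.0000 raw=[9.0000 18.0000 18.0000]
After op 3 tick(2): ref=11.0000 raw=[10.6000 22.0000 22.0000]
After op 4 sync(0): ref=11.0000 raw=[11.0000 22.0000 22.0000]
After op 5 tick(1): ref=12.0000 raw=[11.8000 24.0000 24.0000]
After op 6 tick(7): ref=19.0000 raw=[17.4000 38.0000 38.0000]
After op 7 sync(1): ref=19.0000 raw=[17.4000 19.0000 38.0000]
Wrap final raw readings (mod 24): 17.4000 mod 24 = 17.4000; 19.0000 mod 24 = 19.0000; 38.0000 mod 24 = 14.0000

Answer: 17.4000 19.0000 14.0000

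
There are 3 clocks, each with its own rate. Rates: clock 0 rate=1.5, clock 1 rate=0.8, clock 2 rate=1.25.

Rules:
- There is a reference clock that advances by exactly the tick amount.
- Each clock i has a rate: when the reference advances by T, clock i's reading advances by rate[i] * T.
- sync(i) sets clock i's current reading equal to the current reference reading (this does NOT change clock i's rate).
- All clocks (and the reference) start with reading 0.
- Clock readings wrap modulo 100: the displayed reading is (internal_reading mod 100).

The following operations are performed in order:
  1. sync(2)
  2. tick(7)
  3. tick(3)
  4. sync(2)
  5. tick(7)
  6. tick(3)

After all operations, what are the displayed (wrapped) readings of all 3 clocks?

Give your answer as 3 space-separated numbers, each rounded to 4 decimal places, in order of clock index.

After op 1 sync(2): ref=0.0000 raw=[0.0000 0.0000 0.0000]
After op 2 tick(7): ref=7.0000 raw=[10.5000 5.6000 8.7500]
After op 3 tick(3): ref=10.0000 raw=[15.0000 8.0000 12.5000]
After op 4 sync(2): ref=10.0000 raw=[15.0000 8.0000 10.0000]
After op 5 tick(7): ref=17.0000 raw=[25.5000 13.6000 18.7500]
After op 6 tick(3): ref=20.0000 raw=[30.0000 16.0000 22.5000]
Wrap final raw readings (mod 100): 30.0000 mod 100 = 30.0000; 16.0000 mod 100 = 16.0000; 22.5000 mod 100 = 22.5000

Answer: 30.0000 16.0000 22.5000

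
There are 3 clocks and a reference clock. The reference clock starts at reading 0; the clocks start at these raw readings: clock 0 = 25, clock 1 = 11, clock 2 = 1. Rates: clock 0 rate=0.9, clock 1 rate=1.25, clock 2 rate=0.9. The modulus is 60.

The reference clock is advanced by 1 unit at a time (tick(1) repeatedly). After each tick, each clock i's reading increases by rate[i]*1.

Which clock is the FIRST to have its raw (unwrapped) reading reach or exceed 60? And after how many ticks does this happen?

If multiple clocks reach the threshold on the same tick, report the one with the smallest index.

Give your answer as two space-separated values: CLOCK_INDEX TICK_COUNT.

clock 0: start=25, rate=0.9, needs 60-25 = 35; ticks = ceil(35/0.9) = ceil(38.8889) = 39; reading at tick 39 = 25 + 0.9*39 = 60.1000
clock 1: start=11, rate=1.25, needs 60-11 = 49; ticks = ceil(49/1.25) = ceil(39.2000) = 40; reading at tick 40 = 11 + 1.25*40 = 61.0000
clock 2: start=1, rate=0.9, needs 60-1 = 59; ticks = ceil(59/0.9) = ceil(65.5556) = 66; reading at tick 66 = 1 + 0.9*66 = 60.4000
Minimum tick count = 39; winners = [0]; smallest index = 0

Answer: 0 39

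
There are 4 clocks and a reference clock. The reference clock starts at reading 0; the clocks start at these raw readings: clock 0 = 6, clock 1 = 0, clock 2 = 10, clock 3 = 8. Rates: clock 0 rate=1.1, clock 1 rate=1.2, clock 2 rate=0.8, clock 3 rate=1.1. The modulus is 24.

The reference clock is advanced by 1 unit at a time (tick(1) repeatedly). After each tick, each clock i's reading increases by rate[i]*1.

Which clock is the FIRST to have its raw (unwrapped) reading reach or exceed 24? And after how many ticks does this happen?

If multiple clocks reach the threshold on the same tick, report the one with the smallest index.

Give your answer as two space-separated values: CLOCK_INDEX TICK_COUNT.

Answer: 3 15

Derivation:
clock 0: start=6, rate=1.1, needs 24-6 = 18; ticks = ceil(18/1.1) = ceil(16.3636) = 17; reading at tick 17 = 6 + 1.1*17 = 24.7000
clock 1: start=0, rate=1.2, needs 24-0 = 24; ticks = ceil(24/1.2) = ceil(20.0000) = 20; reading at tick 20 = 0 + 1.2*20 = 24.0000
clock 2: start=10, rate=0.8, needs 24-10 = 14; ticks = ceil(14/0.8) = ceil(17.5000) = 18; reading at tick 18 = 10 + 0.8*18 = 24.4000
clock 3: start=8, rate=1.1, needs 24-8 = 16; ticks = ceil(16/1.1) = ceil(14.5455) = 15; reading at tick 15 = 8 + 1.1*15 = 24.5000
Minimum tick count = 15; winners = [3]; smallest index = 3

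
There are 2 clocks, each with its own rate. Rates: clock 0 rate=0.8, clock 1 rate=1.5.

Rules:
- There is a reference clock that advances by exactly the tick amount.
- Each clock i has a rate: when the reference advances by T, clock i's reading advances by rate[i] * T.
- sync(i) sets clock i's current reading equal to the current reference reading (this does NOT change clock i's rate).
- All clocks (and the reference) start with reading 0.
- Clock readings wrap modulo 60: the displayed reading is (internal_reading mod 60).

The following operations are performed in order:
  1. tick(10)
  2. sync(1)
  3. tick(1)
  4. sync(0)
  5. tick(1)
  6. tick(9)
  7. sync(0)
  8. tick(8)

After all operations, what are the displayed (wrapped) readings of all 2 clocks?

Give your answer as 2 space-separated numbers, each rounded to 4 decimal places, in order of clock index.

After op 1 tick(10): ref=10.0000 raw=[8.0000 15.0000]
After op 2 sync(1): ref=10.0000 raw=[8.0000 10.0000]
After op 3 tick(1): ref=11.0000 raw=[8.8000 11.5000]
After op 4 sync(0): ref=11.0000 raw=[11.0000 11.5000]
After op 5 tick(1): ref=12.0000 raw=[11.8000 13.0000]
After op 6 tick(9): ref=21.0000 raw=[19.0000 26.5000]
After op 7 sync(0): ref=21.0000 raw=[21.0000 26.5000]
After op 8 tick(8): ref=29.0000 raw=[27.4000 38.5000]
Wrap final raw readings (mod 60): 27.4000 mod 60 = 27.4000; 38.5000 mod 60 = 38.5000

Answer: 27.4000 38.5000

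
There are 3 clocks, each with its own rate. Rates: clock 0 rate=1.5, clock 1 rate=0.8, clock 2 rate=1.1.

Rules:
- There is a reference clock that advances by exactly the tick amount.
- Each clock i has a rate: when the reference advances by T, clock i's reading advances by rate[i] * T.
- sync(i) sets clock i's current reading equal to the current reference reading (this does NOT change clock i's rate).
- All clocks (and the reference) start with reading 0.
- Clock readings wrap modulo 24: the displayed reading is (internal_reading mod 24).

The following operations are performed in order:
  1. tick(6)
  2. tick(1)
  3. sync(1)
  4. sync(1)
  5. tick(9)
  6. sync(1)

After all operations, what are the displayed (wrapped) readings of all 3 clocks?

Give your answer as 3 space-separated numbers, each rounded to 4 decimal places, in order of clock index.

Answer: 0.0000 16.0000 17.6000

Derivation:
After op 1 tick(6): ref=6.0000 raw=[9.0000 4.8000 6.6000]
After op 2 tick(1): ref=7.0000 raw=[10.5000 5.6000 7.7000]
After op 3 sync(1): ref=7.0000 raw=[10.5000 7.0000 7.7000]
After op 4 sync(1): ref=7.0000 raw=[10.5000 7.0000 7.7000]
After op 5 tick(9): ref=16.0000 raw=[24.0000 14.2000 17.6000]
After op 6 sync(1): ref=16.0000 raw=[24.0000 16.0000 17.6000]
Wrap final raw readings (mod 24): 24.0000 mod 24 = 0.0000; 16.0000 mod 24 = 16.0000; 17.6000 mod 24 = 17.6000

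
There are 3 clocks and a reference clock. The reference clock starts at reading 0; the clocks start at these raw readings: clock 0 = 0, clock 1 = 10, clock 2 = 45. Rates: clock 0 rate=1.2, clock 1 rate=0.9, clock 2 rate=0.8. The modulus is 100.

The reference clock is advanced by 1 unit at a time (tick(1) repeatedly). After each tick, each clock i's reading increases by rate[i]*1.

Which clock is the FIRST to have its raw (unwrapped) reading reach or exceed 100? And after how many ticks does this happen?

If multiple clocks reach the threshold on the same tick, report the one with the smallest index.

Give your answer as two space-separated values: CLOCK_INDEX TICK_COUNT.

clock 0: start=0, rate=1.2, needs 100-0 = 100; ticks = ceil(100/1.2) = ceil(83.3333) = 84; reading at tick 84 = 0 + 1.2*84 = 100.8000
clock 1: start=10, rate=0.9, needs 100-10 = 90; ticks = ceil(90/0.9) = ceil(100.0000) = 100; reading at tick 100 = 10 + 0.9*100 = 100.0000
clock 2: start=45, rate=0.8, needs 100-45 = 55; ticks = ceil(55/0.8) = ceil(68.7500) = 69; reading at tick 69 = 45 + 0.8*69 = 100.2000
Minimum tick count = 69; winners = [2]; smallest index = 2

Answer: 2 69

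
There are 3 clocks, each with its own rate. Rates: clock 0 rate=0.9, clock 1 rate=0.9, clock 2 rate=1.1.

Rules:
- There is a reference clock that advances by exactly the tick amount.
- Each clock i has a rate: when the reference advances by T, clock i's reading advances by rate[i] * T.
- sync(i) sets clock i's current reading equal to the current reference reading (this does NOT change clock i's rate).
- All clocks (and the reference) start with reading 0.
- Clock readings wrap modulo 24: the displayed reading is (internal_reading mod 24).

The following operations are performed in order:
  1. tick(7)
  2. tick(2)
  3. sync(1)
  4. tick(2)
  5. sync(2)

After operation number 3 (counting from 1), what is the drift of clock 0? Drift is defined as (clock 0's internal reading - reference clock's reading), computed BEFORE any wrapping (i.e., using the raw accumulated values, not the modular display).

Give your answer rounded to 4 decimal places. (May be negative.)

Answer: -0.9000

Derivation:
After op 1 tick(7): ref=7.0000 raw=[6.3000 6.3000 7.7000]
After op 2 tick(2): ref=9.0000 raw=[8.1000 8.1000 9.9000]
After op 3 sync(1): ref=9.0000 raw=[8.1000 9.0000 9.9000]
Drift of clock 0 after op 3: 8.1000 - 9.0000 = -0.9000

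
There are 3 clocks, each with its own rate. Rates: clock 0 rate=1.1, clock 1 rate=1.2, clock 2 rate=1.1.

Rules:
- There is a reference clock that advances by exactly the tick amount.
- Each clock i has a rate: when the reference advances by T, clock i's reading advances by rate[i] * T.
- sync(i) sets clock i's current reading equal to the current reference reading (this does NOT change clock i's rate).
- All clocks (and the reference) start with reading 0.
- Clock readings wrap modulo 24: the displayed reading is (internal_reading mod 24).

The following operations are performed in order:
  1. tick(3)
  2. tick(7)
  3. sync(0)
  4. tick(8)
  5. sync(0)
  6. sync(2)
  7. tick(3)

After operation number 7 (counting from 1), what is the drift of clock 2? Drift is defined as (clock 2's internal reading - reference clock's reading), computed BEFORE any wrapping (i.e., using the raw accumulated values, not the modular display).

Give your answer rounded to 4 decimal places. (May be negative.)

After op 1 tick(3): ref=3.0000 raw=[3.3000 3.6000 3.3000]
After op 2 tick(7): ref=10.0000 raw=[11.0000 12.0000 11.0000]
After op 3 sync(0): ref=10.0000 raw=[10.0000 12.0000 11.0000]
After op 4 tick(8): ref=18.0000 raw=[18.8000 21.6000 19.8000]
After op 5 sync(0): ref=18.0000 raw=[18.0000 21.6000 19.8000]
After op 6 sync(2): ref=18.0000 raw=[18.0000 21.6000 18.0000]
After op 7 tick(3): ref=21.0000 raw=[21.3000 25.2000 21.3000]
Drift of clock 2 after op 7: 21.3000 - 21.0000 = 0.3000

Answer: 0.3000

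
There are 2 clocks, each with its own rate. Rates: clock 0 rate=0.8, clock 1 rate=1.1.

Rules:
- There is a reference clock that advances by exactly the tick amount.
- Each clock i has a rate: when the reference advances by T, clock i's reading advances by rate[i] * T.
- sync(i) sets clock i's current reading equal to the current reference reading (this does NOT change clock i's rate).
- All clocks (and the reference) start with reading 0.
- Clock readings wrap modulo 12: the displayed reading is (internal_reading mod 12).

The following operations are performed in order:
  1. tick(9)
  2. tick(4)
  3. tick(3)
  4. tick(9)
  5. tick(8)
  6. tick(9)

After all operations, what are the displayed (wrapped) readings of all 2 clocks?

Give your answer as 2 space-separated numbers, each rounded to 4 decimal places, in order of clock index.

Answer: 9.6000 10.2000

Derivation:
After op 1 tick(9): ref=9.0000 raw=[7.2000 9.9000]
After op 2 tick(4): ref=13.0000 raw=[10.4000 14.3000]
After op 3 tick(3): ref=16.0000 raw=[12.8000 17.6000]
After op 4 tick(9): ref=25.0000 raw=[20.0000 27.5000]
After op 5 tick(8): ref=33.0000 raw=[26.4000 36.3000]
After op 6 tick(9): ref=42.0000 raw=[33.6000 46.2000]
Wrap final raw readings (mod 12): 33.6000 mod 12 = 9.6000; 46.2000 mod 12 = 10.2000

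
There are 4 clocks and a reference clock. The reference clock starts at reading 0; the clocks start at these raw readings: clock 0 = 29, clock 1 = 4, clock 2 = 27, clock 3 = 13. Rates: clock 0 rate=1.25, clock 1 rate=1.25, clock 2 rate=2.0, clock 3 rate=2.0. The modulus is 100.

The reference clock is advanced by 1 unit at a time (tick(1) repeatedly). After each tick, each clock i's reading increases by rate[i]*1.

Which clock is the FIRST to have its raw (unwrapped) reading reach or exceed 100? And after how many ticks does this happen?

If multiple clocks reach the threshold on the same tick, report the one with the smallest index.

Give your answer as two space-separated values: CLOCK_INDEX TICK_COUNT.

clock 0: start=29, rate=1.25, needs 100-29 = 71; ticks = ceil(71/1.25) = ceil(56.8000) = 57; reading at tick 57 = 29 + 1.25*57 = 100.2500
clock 1: start=4, rate=1.25, needs 100-4 = 96; ticks = ceil(96/1.25) = ceil(76.8000) = 77; reading at tick 77 = 4 + 1.25*77 = 100.2500
clock 2: start=27, rate=2.0, needs 100-27 = 73; ticks = ceil(73/2.0) = ceil(36.5000) = 37; reading at tick 37 = 27 + 2.0*37 = 101.0000
clock 3: start=13, rate=2.0, needs 100-13 = 87; ticks = ceil(87/2.0) = ceil(43.5000) = 44; reading at tick 44 = 13 + 2.0*44 = 101.0000
Minimum tick count = 37; winners = [2]; smallest index = 2

Answer: 2 37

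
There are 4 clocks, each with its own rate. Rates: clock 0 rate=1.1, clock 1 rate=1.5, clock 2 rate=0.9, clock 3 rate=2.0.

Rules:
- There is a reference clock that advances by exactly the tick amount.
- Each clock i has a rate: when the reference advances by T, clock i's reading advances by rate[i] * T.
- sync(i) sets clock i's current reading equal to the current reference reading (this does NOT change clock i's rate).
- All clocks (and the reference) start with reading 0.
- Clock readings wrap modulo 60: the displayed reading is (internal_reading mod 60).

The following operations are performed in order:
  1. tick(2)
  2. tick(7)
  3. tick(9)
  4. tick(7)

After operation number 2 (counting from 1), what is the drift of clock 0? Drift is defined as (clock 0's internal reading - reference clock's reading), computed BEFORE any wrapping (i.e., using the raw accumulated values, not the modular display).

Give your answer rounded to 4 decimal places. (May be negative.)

After op 1 tick(2): ref=2.0000 raw=[2.2000 3.0000 1.8000 4.0000]
After op 2 tick(7): ref=9.0000 raw=[9.9000 13.5000 8.1000 18.0000]
Drift of clock 0 after op 2: 9.9000 - 9.0000 = 0.9000

Answer: 0.9000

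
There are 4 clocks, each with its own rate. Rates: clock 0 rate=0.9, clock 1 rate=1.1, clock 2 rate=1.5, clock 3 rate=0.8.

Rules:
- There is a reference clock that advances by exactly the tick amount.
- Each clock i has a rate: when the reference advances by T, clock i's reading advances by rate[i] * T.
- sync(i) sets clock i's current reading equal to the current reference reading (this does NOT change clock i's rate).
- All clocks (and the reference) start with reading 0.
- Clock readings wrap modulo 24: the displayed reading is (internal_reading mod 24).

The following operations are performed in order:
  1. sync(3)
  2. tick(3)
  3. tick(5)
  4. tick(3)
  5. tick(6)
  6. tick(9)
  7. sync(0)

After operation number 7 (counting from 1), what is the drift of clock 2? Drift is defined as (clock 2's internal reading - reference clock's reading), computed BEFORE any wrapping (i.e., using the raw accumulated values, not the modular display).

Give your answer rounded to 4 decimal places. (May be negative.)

After op 1 sync(3): ref=0.0000 raw=[0.0000 0.0000 0.0000 0.0000]
After op 2 tick(3): ref=3.0000 raw=[2.7000 3.3000 4.5000 2.4000]
After op 3 tick(5): ref=8.0000 raw=[7.2000 8.8000 12.0000 6.4000]
After op 4 tick(3): ref=11.0000 raw=[9.9000 12.1000 16.5000 8.8000]
After op 5 tick(6): ref=17.0000 raw=[15.3000 18.7000 25.5000 13.6000]
After op 6 tick(9): ref=26.0000 raw=[23.4000 28.6000 39.0000 20.8000]
After op 7 sync(0): ref=26.0000 raw=[26.0000 28.6000 39.0000 20.8000]
Drift of clock 2 after op 7: 39.0000 - 26.0000 = 13.0000

Answer: 13.0000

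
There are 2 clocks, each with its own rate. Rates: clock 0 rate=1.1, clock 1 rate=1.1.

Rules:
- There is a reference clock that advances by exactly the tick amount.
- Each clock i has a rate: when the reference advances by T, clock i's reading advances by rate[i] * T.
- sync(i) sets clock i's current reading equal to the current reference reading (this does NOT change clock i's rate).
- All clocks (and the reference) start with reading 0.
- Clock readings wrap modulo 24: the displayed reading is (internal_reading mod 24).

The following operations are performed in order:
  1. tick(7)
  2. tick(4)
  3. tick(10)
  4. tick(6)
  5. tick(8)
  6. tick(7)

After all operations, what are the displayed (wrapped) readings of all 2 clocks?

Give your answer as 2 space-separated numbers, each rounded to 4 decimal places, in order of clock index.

Answer: 22.2000 22.2000

Derivation:
After op 1 tick(7): ref=7.0000 raw=[7.7000 7.7000]
After op 2 tick(4): ref=11.0000 raw=[12.1000 12.1000]
After op 3 tick(10): ref=21.0000 raw=[23.1000 23.1000]
After op 4 tick(6): ref=27.0000 raw=[29.7000 29.7000]
After op 5 tick(8): ref=35.0000 raw=[38.5000 38.5000]
After op 6 tick(7): ref=42.0000 raw=[46.2000 46.2000]
Wrap final raw readings (mod 24): 46.2000 mod 24 = 22.2000; 46.2000 mod 24 = 22.2000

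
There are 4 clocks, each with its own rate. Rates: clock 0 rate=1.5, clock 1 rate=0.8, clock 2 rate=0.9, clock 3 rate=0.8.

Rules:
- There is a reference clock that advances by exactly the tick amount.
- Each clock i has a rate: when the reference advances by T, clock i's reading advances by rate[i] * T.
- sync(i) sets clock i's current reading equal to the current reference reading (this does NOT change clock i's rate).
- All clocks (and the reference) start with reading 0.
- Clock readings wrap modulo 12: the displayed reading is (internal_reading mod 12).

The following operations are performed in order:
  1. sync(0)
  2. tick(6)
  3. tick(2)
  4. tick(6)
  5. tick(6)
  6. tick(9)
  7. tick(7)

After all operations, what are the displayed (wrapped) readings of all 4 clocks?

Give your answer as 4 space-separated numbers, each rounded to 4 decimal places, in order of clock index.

Answer: 6.0000 4.8000 8.4000 4.8000

Derivation:
After op 1 sync(0): ref=0.0000 raw=[0.0000 0.0000 0.0000 0.0000]
After op 2 tick(6): ref=6.0000 raw=[9.0000 4.8000 5.4000 4.8000]
After op 3 tick(2): ref=8.0000 raw=[12.0000 6.4000 7.2000 6.4000]
After op 4 tick(6): ref=14.0000 raw=[21.0000 11.2000 12.6000 11.2000]
After op 5 tick(6): ref=20.0000 raw=[30.0000 16.0000 18.0000 16.0000]
After op 6 tick(9): ref=29.0000 raw=[43.5000 23.2000 26.1000 23.2000]
After op 7 tick(7): ref=36.0000 raw=[54.0000 28.8000 32.4000 28.8000]
Wrap final raw readings (mod 12): 54.0000 mod 12 = 6.0000; 28.8000 mod 12 = 4.8000; 32.4000 mod 12 = 8.4000; 28.8000 mod 12 = 4.8000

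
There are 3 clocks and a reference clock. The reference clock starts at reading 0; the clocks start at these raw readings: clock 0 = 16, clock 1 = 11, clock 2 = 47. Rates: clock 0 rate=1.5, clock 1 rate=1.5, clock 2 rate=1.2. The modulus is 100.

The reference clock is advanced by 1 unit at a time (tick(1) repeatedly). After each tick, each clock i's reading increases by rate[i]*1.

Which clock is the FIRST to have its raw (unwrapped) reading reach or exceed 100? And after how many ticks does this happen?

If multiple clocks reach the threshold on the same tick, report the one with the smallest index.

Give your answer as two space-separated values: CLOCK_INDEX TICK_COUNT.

clock 0: start=16, rate=1.5, needs 100-16 = 84; ticks = ceil(84/1.5) = ceil(56.0000) = 56; reading at tick 56 = 16 + 1.5*56 = 100.0000
clock 1: start=11, rate=1.5, needs 100-11 = 89; ticks = ceil(89/1.5) = ceil(59.3333) = 60; reading at tick 60 = 11 + 1.5*60 = 101.0000
clock 2: start=47, rate=1.2, needs 100-47 = 53; ticks = ceil(53/1.2) = ceil(44.1667) = 45; reading at tick 45 = 47 + 1.2*45 = 101.0000
Minimum tick count = 45; winners = [2]; smallest index = 2

Answer: 2 45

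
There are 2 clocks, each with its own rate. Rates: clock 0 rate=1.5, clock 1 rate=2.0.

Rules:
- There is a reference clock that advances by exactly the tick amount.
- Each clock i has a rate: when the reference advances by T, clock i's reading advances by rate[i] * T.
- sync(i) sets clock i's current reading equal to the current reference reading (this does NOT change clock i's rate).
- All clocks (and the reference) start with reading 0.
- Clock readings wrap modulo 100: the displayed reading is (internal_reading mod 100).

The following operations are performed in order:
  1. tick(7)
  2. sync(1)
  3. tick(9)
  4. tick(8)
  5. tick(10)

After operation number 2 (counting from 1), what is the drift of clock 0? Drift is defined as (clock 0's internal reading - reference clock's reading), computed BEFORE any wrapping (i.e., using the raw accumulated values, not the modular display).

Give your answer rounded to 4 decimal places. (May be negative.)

After op 1 tick(7): ref=7.0000 raw=[10.5000 14.0000]
After op 2 sync(1): ref=7.0000 raw=[10.5000 7.0000]
Drift of clock 0 after op 2: 10.5000 - 7.0000 = 3.5000

Answer: 3.5000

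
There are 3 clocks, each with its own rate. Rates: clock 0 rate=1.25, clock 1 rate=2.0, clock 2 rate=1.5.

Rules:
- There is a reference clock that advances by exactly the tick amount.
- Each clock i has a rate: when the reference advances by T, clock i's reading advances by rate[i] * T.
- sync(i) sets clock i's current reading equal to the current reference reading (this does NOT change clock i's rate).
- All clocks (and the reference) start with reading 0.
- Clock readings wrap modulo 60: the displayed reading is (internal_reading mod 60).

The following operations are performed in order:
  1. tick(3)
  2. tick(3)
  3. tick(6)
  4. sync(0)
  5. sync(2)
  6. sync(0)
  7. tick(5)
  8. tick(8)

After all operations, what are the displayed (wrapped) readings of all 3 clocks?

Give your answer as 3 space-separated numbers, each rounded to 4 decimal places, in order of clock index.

After op 1 tick(3): ref=3.0000 raw=[3.7500 6.0000 4.5000]
After op 2 tick(3): ref=6.0000 raw=[7.5000 12.0000 9.0000]
After op 3 tick(6): ref=12.0000 raw=[15.0000 24.0000 18.0000]
After op 4 sync(0): ref=12.0000 raw=[12.0000 24.0000 18.0000]
After op 5 sync(2): ref=12.0000 raw=[12.0000 24.0000 12.0000]
After op 6 sync(0): ref=12.0000 raw=[12.0000 24.0000 12.0000]
After op 7 tick(5): ref=17.0000 raw=[18.2500 34.0000 19.5000]
After op 8 tick(8): ref=25.0000 raw=[28.2500 50.0000 31.5000]
Wrap final raw readings (mod 60): 28.2500 mod 60 = 28.2500; 50.0000 mod 60 = 50.0000; 31.5000 mod 60 = 31.5000

Answer: 28.2500 50.0000 31.5000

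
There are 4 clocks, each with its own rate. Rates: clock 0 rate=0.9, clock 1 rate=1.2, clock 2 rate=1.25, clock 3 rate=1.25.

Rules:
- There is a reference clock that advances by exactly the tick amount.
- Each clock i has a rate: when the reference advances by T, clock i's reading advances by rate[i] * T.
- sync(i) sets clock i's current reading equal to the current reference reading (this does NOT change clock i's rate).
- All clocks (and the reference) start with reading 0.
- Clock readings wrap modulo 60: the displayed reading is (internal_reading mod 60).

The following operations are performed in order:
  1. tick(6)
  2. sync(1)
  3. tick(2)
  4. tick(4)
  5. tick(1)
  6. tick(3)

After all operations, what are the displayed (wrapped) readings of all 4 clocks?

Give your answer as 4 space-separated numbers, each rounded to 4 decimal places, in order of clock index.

Answer: 14.4000 18.0000 20.0000 20.0000

Derivation:
After op 1 tick(6): ref=6.0000 raw=[5.4000 7.2000 7.5000 7.5000]
After op 2 sync(1): ref=6.0000 raw=[5.4000 6.0000 7.5000 7.5000]
After op 3 tick(2): ref=8.0000 raw=[7.2000 8.4000 10.0000 10.0000]
After op 4 tick(4): ref=12.0000 raw=[10.8000 13.2000 15.0000 15.0000]
After op 5 tick(1): ref=13.0000 raw=[11.7000 14.4000 16.2500 16.2500]
After op 6 tick(3): ref=16.0000 raw=[14.4000 18.0000 20.0000 20.0000]
Wrap final raw readings (mod 60): 14.4000 mod 60 = 14.4000; 18.0000 mod 60 = 18.0000; 20.0000 mod 60 = 20.0000; 20.0000 mod 60 = 20.0000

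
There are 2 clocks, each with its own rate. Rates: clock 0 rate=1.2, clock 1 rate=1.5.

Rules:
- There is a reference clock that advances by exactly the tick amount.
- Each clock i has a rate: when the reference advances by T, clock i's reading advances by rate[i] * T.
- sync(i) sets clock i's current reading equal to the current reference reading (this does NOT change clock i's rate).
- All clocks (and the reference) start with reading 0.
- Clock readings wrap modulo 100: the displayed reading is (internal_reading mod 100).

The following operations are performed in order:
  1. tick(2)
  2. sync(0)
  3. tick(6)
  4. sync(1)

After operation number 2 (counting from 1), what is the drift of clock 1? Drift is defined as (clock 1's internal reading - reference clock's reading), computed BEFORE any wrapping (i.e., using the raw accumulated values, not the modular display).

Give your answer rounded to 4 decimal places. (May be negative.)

Answer: 1.0000

Derivation:
After op 1 tick(2): ref=2.0000 raw=[2.4000 3.0000]
After op 2 sync(0): ref=2.0000 raw=[2.0000 3.0000]
Drift of clock 1 after op 2: 3.0000 - 2.0000 = 1.0000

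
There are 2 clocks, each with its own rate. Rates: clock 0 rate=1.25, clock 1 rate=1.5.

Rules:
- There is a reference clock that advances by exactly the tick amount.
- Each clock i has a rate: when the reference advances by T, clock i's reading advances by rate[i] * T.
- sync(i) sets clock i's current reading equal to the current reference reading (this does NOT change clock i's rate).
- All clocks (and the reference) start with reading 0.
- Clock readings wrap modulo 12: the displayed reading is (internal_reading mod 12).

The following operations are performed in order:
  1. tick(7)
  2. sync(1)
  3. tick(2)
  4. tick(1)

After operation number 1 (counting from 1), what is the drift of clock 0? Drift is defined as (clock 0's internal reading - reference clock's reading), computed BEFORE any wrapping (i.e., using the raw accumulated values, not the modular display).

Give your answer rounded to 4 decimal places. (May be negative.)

After op 1 tick(7): ref=7.0000 raw=[8.7500 10.5000]
Drift of clock 0 after op 1: 8.7500 - 7.0000 = 1.7500

Answer: 1.7500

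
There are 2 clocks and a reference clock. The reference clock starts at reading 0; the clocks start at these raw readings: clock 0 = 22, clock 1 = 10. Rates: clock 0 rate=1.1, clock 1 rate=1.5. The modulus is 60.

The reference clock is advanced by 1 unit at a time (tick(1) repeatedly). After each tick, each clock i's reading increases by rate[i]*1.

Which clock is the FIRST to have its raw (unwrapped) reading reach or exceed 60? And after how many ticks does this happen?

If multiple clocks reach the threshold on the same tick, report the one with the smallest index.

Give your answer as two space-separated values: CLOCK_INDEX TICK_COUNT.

clock 0: start=22, rate=1.1, needs 60-22 = 38; ticks = ceil(38/1.1) = ceil(34.5455) = 35; reading at tick 35 = 22 + 1.1*35 = 60.5000
clock 1: start=10, rate=1.5, needs 60-10 = 50; ticks = ceil(50/1.5) = ceil(33.3333) = 34; reading at tick 34 = 10 + 1.5*34 = 61.0000
Minimum tick count = 34; winners = [1]; smallest index = 1

Answer: 1 34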